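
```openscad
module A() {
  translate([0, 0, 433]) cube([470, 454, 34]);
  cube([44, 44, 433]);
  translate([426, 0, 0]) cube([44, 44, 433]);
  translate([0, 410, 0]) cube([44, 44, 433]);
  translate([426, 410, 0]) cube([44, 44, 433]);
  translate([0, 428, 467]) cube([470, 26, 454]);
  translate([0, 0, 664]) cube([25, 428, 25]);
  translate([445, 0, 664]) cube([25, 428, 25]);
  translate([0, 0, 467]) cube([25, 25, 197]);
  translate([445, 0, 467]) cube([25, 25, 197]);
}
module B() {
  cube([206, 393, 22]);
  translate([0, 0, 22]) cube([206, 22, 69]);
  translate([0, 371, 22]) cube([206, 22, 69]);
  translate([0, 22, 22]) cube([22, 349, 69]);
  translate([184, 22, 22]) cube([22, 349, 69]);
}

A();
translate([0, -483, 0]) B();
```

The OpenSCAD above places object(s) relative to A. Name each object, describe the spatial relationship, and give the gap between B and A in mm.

A is a chair. B is an open box. The open box is on the floor beside the chair on its −y side. The gap between the open box and the chair is 90 mm.

The open box's nearest face is 90 mm from the chair's −y face.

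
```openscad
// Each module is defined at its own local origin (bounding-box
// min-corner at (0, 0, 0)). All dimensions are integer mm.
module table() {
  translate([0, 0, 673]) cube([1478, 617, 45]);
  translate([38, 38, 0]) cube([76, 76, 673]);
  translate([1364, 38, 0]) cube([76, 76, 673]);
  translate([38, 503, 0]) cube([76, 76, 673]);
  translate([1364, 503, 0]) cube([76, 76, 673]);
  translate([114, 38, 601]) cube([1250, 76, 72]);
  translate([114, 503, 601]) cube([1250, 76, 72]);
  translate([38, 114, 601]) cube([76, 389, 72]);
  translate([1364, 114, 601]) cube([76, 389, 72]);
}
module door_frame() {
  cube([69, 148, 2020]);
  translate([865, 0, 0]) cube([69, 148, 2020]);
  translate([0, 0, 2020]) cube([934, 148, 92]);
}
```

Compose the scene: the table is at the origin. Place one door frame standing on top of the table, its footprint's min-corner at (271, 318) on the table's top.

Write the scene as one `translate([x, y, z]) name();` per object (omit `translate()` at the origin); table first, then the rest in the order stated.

table();
translate([271, 318, 718]) door_frame();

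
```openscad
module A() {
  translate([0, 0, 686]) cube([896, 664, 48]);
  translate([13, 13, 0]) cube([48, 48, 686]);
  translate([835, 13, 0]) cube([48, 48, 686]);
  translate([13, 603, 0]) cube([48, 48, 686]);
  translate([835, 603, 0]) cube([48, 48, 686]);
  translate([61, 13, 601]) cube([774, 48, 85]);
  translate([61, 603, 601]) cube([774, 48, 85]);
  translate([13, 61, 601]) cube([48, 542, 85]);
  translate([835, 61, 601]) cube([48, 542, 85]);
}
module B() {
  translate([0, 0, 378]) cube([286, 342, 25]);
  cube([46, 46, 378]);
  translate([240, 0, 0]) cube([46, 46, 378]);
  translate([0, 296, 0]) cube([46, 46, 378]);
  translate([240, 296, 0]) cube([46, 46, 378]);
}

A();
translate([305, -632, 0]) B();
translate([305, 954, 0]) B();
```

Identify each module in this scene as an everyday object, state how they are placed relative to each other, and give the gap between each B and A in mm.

A is a table. B is a stool. Two stools sit around the table at the −y, +y sides. The gap between each stool and the table is 290 mm.

Each stool's nearest face is 290 mm from the table's bounding box.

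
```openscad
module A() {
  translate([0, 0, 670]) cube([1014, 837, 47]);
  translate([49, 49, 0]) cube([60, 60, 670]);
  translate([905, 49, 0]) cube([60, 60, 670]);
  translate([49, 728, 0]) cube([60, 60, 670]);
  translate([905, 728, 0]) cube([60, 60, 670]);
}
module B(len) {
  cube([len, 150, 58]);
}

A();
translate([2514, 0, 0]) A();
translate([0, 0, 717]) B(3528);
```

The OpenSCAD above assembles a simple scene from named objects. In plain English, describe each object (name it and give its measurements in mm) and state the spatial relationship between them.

A is a table: top 1014 mm (x) × 837 mm (y), 47 mm thick, upper face at z = 717 mm, on four 60×60 mm square legs, each inset 49 mm from the nearest pair of top edges, running from z = 0 to the bottom of the top.

B is a rectangular beam 3528 mm long (x), 150 mm deep (y), 58 mm thick (z).

The beam spans the tops of two tables placed 1500 mm apart, resting at z = 717 mm.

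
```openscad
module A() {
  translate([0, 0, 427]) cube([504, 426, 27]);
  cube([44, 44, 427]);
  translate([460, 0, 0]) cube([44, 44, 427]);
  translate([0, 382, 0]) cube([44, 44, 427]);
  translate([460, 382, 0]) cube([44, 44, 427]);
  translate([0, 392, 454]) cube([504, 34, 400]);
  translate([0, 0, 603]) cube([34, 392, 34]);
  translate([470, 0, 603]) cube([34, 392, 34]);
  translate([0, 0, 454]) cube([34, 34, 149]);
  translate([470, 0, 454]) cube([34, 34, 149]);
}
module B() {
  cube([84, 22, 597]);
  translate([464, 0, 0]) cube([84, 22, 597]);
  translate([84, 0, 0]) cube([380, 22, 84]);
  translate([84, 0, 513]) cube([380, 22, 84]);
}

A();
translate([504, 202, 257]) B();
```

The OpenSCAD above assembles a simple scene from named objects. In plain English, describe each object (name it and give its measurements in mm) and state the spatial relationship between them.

A is a chair. The seat is a 504×426×27 mm slab with its top at z = 454 mm, on four 44×44 mm corner legs (flush with the seat edges, standing on z = 0). A flat backrest 34 mm thick, 400 mm tall, spans the full seat width and rises from the seat top along its +y edge, rear face flush with the rear of the seat. Two armrests of 34×34 mm section run along each side from the seat's front edge to the front of the backrest, top faces 183 mm above the seat top and outer faces flush with the seat's x-edges; a 34×34 mm post under the front of each armrest stands on the seat at the front corner.

B is a picture frame with a 380×429 mm rectangular opening (x by z) and a uniform 84 mm border on every side. Frame depth is 22 mm along y. It is built from two vertical stiles running the full outside height and two horizontal rails spanning the gap between the stiles.

The picture frame is beside the chair with their tops flush at z = 854.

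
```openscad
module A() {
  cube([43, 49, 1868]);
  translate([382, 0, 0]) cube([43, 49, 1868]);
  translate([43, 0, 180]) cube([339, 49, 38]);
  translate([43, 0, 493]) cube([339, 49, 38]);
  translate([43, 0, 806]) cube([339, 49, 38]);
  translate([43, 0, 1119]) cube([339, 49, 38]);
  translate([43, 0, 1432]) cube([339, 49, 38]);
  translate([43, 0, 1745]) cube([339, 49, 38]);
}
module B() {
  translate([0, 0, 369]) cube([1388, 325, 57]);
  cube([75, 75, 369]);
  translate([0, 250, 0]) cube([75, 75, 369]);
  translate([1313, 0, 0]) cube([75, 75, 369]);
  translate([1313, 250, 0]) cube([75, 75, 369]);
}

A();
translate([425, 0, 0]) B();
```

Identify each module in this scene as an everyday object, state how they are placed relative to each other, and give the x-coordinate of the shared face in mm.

The ladder's +x face and the bench's −x face are both at x = 425 mm.

A is a ladder. B is a bench. The bench is against the ladder's +x side, with their −y faces flush. The x-coordinate of the shared face is 425 mm.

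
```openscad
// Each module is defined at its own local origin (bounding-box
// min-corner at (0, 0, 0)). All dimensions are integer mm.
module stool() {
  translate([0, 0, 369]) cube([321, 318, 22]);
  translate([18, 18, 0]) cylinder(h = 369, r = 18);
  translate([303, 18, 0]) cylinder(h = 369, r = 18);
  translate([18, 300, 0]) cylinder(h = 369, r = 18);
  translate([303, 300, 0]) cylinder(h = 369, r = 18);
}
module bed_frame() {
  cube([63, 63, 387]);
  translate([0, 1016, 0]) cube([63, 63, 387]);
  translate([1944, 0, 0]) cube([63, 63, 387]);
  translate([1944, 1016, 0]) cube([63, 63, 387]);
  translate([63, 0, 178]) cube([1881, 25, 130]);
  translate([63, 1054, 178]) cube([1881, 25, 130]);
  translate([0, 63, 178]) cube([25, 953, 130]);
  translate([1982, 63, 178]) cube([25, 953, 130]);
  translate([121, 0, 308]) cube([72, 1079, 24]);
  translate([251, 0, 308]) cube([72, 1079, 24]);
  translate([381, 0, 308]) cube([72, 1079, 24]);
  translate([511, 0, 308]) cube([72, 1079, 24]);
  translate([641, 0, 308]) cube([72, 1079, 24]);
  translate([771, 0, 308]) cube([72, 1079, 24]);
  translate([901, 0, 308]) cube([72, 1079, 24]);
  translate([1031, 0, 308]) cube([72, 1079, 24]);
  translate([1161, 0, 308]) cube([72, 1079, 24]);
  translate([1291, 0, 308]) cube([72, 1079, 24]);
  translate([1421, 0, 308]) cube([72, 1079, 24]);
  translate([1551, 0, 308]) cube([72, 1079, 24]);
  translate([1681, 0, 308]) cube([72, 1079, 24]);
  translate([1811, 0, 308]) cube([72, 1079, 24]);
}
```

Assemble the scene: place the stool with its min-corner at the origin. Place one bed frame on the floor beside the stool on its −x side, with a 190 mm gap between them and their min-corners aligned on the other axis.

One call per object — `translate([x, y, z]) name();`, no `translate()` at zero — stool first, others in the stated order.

stool();
translate([-2197, 0, 0]) bed_frame();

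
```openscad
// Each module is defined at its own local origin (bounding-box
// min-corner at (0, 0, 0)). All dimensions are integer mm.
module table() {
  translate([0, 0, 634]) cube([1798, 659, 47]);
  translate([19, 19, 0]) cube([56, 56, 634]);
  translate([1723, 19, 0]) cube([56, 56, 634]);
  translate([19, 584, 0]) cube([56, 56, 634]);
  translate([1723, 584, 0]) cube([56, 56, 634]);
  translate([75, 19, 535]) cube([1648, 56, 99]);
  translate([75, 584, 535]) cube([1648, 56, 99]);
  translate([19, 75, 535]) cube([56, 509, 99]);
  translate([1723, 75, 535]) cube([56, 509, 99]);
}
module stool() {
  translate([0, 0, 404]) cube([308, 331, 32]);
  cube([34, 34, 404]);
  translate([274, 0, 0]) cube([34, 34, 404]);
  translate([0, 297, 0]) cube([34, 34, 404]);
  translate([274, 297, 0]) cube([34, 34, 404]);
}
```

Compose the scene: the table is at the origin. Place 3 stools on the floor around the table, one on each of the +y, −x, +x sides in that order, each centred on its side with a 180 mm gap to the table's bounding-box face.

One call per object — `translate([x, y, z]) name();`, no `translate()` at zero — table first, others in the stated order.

table();
translate([745, 839, 0]) stool();
translate([-488, 164, 0]) stool();
translate([1978, 164, 0]) stool();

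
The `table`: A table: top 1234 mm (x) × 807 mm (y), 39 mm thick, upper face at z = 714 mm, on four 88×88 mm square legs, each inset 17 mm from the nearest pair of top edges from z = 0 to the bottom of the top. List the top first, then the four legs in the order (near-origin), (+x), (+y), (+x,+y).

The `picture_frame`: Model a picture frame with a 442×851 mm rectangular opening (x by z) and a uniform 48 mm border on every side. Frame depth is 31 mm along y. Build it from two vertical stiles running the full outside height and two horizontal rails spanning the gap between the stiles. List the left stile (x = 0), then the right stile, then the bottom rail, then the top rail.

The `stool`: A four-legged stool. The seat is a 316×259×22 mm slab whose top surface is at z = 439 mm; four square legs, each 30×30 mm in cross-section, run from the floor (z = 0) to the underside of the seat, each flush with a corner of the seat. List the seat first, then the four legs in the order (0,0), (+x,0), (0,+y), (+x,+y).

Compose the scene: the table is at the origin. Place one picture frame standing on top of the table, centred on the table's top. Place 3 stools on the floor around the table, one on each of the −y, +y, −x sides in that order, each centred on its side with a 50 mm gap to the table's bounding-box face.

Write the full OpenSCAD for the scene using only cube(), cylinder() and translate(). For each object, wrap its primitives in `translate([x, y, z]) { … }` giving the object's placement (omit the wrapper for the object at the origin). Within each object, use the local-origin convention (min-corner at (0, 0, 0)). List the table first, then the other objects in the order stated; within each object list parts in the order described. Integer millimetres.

translate([0, 0, 675]) cube([1234, 807, 39]);
translate([17, 17, 0]) cube([88, 88, 675]);
translate([1129, 17, 0]) cube([88, 88, 675]);
translate([17, 702, 0]) cube([88, 88, 675]);
translate([1129, 702, 0]) cube([88, 88, 675]);
translate([348, 388, 714]) {
  cube([48, 31, 947]);
  translate([490, 0, 0]) cube([48, 31, 947]);
  translate([48, 0, 0]) cube([442, 31, 48]);
  translate([48, 0, 899]) cube([442, 31, 48]);
}
translate([459, -309, 0]) {
  translate([0, 0, 417]) cube([316, 259, 22]);
  cube([30, 30, 417]);
  translate([286, 0, 0]) cube([30, 30, 417]);
  translate([0, 229, 0]) cube([30, 30, 417]);
  translate([286, 229, 0]) cube([30, 30, 417]);
}
translate([459, 857, 0]) {
  translate([0, 0, 417]) cube([316, 259, 22]);
  cube([30, 30, 417]);
  translate([286, 0, 0]) cube([30, 30, 417]);
  translate([0, 229, 0]) cube([30, 30, 417]);
  translate([286, 229, 0]) cube([30, 30, 417]);
}
translate([-366, 274, 0]) {
  translate([0, 0, 417]) cube([316, 259, 22]);
  cube([30, 30, 417]);
  translate([286, 0, 0]) cube([30, 30, 417]);
  translate([0, 229, 0]) cube([30, 30, 417]);
  translate([286, 229, 0]) cube([30, 30, 417]);
}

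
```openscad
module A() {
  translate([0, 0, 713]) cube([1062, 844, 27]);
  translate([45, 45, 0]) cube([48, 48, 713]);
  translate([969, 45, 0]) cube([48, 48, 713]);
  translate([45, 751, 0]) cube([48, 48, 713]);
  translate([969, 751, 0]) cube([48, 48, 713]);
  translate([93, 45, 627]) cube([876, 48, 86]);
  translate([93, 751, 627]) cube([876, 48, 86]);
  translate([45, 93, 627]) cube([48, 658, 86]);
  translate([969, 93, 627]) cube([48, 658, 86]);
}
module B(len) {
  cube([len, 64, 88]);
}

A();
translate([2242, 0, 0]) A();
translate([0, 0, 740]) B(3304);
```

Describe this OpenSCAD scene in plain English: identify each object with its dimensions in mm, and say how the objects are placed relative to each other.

A is a rectangular dining table. The top is 1062×844×27 mm with its upper surface at z = 740 mm. It stands on four 48×48 mm square legs, each inset 45 mm from the nearest pair of top edges, running from the floor to the underside of the top. Four apron rails, 48 mm thick and 86 mm tall, run between adjacent legs with their top edges flush with the underside of the top and their outer faces flush with the legs' outer faces.

B is a rectangular beam 3304 mm long (x), 64 mm deep (y), 88 mm thick (z).

The beam spans the tops of two tables placed 1180 mm apart, resting at z = 740 mm.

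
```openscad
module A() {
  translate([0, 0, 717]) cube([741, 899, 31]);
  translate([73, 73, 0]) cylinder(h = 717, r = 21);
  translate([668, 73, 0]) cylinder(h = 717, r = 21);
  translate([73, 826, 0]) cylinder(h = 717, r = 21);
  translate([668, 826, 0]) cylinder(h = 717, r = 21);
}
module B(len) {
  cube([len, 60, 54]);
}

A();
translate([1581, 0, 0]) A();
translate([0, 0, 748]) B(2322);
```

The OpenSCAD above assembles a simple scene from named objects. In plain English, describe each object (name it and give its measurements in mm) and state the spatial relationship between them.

A is a table with a 741×899 mm rectangular top, 31 mm thick, top surface at z = 748 mm, supported by four round legs of 42 mm diameter, each leg's bounding box inset 52 mm from the nearest pair of top edges, running from the floor.

B is a rectangular beam 2322 mm long (x), 60 mm deep (y), 54 mm thick (z).

The beam spans the tops of two tables placed 840 mm apart, resting at z = 748 mm.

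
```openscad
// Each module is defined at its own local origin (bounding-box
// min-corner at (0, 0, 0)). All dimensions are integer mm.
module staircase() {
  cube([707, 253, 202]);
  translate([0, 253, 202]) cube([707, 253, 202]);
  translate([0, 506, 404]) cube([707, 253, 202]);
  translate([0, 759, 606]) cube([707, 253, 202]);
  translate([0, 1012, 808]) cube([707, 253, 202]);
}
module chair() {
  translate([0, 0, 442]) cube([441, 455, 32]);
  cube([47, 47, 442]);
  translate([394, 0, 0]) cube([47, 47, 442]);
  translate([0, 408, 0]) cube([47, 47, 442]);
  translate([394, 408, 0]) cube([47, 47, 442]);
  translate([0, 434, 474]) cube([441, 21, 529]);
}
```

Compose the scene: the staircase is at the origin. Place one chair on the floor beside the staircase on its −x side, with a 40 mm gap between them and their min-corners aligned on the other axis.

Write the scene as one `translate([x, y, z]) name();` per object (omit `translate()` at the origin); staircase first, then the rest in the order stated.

staircase();
translate([-481, 0, 0]) chair();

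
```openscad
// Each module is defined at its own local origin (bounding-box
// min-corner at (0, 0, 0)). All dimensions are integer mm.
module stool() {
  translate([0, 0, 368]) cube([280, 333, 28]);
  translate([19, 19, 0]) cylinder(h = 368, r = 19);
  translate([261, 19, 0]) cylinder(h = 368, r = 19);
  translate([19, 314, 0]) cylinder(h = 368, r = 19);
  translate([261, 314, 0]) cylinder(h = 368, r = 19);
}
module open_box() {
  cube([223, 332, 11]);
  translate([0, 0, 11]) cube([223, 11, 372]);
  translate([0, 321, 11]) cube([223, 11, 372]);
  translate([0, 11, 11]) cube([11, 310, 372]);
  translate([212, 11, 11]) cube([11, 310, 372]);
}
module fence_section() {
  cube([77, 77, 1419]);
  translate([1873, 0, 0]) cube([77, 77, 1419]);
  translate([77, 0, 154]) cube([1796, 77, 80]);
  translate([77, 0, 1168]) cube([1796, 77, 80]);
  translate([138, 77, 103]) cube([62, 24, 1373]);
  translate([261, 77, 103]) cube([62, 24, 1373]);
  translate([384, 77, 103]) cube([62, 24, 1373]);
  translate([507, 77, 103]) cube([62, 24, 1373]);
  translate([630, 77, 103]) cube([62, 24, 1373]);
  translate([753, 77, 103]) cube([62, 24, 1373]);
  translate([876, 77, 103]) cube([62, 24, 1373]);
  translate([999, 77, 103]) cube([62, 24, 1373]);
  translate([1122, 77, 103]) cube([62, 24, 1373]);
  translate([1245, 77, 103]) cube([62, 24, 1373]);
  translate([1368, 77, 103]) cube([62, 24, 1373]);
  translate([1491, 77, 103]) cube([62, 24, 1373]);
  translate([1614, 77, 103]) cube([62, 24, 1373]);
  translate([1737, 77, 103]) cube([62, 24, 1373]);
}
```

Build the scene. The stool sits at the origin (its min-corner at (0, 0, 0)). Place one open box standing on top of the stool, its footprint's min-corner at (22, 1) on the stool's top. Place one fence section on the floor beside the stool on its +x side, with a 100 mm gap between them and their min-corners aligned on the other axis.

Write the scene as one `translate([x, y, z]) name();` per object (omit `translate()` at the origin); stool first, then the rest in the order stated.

stool();
translate([22, 1, 396]) open_box();
translate([380, 0, 0]) fence_section();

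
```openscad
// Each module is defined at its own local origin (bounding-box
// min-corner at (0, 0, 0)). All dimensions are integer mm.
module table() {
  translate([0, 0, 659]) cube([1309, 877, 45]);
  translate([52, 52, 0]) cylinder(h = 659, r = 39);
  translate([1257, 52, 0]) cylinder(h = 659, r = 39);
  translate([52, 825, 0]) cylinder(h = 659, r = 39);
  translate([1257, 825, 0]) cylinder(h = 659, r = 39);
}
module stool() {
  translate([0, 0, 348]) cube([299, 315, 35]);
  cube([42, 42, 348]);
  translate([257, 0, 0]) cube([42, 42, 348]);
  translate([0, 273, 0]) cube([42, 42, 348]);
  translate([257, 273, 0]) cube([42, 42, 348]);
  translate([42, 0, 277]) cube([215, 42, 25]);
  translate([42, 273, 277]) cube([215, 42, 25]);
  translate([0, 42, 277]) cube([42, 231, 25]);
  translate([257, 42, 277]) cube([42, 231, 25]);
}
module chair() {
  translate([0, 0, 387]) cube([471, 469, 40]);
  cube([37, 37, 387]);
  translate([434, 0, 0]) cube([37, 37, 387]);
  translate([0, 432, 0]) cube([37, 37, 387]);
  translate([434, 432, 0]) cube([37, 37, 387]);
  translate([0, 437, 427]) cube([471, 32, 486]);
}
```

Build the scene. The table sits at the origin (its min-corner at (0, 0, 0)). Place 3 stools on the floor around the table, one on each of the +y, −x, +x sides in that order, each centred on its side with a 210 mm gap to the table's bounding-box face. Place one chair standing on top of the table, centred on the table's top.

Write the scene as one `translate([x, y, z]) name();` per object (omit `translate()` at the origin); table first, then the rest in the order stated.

table();
translate([505, 1087, 0]) stool();
translate([-509, 281, 0]) stool();
translate([1519, 281, 0]) stool();
translate([419, 204, 704]) chair();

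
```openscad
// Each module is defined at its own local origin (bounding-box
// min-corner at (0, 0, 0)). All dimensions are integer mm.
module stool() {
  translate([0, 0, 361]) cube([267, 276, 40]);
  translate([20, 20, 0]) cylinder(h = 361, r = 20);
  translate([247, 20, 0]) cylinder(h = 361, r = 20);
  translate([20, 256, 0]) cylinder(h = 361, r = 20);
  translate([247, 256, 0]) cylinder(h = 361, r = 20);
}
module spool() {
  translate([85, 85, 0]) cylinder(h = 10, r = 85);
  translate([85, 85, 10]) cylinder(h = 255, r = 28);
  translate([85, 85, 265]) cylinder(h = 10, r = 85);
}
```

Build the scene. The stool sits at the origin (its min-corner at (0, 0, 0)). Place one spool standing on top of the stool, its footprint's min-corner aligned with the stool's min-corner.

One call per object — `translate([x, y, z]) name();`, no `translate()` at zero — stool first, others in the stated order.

stool();
translate([0, 0, 401]) spool();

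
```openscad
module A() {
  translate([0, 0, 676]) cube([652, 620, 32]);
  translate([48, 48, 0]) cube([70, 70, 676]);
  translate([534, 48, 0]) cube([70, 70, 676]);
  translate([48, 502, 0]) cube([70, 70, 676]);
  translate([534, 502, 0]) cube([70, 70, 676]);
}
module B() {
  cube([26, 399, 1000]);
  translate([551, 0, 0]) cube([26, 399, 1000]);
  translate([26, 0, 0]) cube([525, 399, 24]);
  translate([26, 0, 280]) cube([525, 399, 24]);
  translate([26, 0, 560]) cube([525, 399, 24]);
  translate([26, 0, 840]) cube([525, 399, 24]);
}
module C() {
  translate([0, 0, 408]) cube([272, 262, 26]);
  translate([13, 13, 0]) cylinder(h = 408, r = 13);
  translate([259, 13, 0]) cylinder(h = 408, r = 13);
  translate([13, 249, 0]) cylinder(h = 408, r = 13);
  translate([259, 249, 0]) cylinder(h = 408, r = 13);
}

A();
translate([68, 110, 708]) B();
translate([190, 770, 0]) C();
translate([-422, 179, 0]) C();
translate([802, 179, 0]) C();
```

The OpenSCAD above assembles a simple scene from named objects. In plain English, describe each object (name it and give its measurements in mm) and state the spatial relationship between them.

A is a table: top 652 mm (x) × 620 mm (y), 32 mm thick, upper face at z = 708 mm, on four 70×70 mm square legs, each inset 48 mm from the nearest pair of top edges, running from z = 0 to the bottom of the top.

B is an open bookshelf. Two side panels, each 26 mm thick, 399 mm deep and 1000 mm tall, stand 577 mm apart (outside-to-outside). Between them sit 4 shelves, each 24 mm thick and 399 mm deep, spanning the full gap between the sides. The bottom shelf rests on the floor (its underside at z = 0) and the clear gap between one shelf's top and the next shelf's underside is 256 mm.

C is a simple wooden stool: a rectangular seat 272 mm (x) by 262 mm (y), 26 mm thick, top face at z = 434 mm, on four round legs, each 26 mm in diameter. The legs rest on z = 0, each leg's axis is inset half a diameter from the nearest pair of seat edges (so the leg's bounding box is flush with the corner).

The bookshelf is on top of the table. Three stools sit around the table at the +y, −x, +x sides.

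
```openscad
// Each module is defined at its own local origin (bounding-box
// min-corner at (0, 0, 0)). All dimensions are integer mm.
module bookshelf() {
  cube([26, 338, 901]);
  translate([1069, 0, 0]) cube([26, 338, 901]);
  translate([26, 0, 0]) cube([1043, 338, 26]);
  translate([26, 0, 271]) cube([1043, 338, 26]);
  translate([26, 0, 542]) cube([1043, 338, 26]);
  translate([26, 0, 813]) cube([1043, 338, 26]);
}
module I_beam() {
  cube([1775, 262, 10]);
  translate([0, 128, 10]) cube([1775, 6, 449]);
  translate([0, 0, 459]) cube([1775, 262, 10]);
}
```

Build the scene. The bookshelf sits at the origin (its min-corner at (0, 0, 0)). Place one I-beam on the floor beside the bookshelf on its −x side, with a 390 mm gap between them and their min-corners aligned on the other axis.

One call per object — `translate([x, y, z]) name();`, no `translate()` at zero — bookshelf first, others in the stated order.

bookshelf();
translate([-2165, 0, 0]) I_beam();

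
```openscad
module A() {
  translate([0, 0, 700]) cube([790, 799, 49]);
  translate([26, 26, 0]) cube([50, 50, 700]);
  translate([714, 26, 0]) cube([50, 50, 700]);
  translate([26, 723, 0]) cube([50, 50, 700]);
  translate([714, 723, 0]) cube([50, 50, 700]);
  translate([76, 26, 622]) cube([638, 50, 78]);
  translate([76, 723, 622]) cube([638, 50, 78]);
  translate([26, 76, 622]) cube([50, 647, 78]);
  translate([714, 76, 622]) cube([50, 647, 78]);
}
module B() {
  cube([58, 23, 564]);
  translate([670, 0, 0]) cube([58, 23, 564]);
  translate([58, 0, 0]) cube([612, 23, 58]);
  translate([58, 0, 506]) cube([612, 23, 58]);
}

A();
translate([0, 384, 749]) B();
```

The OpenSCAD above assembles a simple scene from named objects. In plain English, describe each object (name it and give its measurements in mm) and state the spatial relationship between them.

A is a table: top 790 mm (x) × 799 mm (y), 49 mm thick, upper face at z = 749 mm, on four 50×50 mm square legs, each inset 26 mm from the nearest pair of top edges, running from z = 0 to the bottom of the top. Four apron rails, 50 mm thick and 78 mm tall, run between adjacent legs with their top edges flush with the underside of the top and their outer faces flush with the legs' outer faces.

B is a picture frame with a 612×448 mm rectangular opening (x by z) and a uniform 58 mm border on every side. Frame depth is 23 mm along y. It is built from two vertical stiles running the full outside height and two horizontal rails spanning the gap between the stiles.

The picture frame is on top of the table.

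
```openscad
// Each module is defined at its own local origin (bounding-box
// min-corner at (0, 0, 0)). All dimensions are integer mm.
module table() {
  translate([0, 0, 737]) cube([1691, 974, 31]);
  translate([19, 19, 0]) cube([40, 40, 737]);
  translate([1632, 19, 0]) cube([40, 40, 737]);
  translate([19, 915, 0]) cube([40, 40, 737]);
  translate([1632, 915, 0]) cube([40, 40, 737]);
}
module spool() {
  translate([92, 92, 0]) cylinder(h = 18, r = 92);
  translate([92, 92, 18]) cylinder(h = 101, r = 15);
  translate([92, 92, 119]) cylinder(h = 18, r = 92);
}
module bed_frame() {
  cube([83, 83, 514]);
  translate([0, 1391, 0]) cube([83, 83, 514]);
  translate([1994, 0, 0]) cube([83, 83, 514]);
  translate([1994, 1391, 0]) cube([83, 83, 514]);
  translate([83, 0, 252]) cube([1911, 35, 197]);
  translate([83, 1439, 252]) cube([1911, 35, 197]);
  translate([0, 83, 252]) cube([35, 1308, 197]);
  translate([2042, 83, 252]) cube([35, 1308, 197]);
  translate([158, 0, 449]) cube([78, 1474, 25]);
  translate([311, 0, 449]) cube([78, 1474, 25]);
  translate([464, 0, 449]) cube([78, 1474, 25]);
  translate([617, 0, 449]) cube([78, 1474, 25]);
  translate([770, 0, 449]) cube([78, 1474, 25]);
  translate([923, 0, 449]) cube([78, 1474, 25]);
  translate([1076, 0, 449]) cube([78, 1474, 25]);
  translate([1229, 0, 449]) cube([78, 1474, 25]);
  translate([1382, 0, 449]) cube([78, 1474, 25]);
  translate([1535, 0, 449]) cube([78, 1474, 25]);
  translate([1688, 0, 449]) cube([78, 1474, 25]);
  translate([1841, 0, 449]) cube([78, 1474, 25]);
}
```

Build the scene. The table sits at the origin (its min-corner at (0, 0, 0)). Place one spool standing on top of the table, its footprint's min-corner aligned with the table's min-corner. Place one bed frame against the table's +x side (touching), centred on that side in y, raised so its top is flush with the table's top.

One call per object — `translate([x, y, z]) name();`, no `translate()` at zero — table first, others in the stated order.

table();
translate([0, 0, 768]) spool();
translate([1691, -250, 254]) bed_frame();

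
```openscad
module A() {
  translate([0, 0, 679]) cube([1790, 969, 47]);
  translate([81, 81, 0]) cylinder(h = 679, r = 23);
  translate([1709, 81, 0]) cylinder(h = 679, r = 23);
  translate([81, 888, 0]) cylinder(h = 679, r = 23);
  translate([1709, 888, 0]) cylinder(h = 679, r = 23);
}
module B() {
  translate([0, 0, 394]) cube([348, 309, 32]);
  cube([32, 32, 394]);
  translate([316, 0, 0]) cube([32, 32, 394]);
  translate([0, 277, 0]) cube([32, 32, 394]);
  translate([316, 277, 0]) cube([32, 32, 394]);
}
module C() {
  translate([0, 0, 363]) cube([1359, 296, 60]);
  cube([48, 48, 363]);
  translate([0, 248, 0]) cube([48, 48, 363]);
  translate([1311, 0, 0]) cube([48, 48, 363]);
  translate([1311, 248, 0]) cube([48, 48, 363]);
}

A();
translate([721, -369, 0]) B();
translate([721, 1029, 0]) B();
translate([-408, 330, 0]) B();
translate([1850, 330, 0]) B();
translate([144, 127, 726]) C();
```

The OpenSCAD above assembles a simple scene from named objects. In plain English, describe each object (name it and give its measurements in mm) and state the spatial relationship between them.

A is a rectangular dining table. The top is 1790×969×47 mm with its upper surface at z = 726 mm. It stands on four round legs of 46 mm diameter, each leg's bounding box inset 58 mm from the nearest pair of top edges, running from the floor to the underside of the top.

B is a four-legged stool. The seat is 348×309 mm, 32 mm thick, top at z = 426 mm. It stands on four square legs, each 32×32 mm in cross-section, from z = 0 to the seat underside, each flush with a corner of the seat.

C is a bench: a 1359×296 mm seat slab, 60 mm thick, top at z = 423 mm, on four 48×48 mm square legs flush with the seat corners and standing on z = 0.

Four stools sit around the table at the −y, +y, −x, +x sides. The bench is on top of the table.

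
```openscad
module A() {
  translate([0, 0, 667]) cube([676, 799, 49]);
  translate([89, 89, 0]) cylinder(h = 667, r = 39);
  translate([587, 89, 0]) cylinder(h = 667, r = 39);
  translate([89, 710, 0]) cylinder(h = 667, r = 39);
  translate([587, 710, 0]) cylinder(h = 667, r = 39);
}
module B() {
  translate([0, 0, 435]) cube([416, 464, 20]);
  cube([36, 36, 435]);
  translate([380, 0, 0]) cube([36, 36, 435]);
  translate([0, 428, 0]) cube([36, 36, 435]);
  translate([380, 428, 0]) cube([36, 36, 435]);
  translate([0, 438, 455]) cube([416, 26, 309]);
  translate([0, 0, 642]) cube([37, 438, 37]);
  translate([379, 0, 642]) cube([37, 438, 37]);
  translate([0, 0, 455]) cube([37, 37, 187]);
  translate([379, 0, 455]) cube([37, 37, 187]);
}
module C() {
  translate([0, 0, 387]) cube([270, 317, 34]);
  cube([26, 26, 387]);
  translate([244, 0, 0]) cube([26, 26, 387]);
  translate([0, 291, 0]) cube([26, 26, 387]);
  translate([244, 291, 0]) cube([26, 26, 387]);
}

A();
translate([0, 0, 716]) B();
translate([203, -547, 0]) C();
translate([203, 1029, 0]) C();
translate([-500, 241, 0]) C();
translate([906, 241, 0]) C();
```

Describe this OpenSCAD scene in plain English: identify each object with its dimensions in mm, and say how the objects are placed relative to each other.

A is a table: top 676 mm (x) × 799 mm (y), 49 mm thick, upper face at z = 716 mm, on four round legs of 78 mm diameter, each leg's bounding box inset 50 mm from the nearest pair of top edges, running from z = 0 to the bottom of the top.

B is a chair. The seat is a 416×464×20 mm slab with its top at z = 455 mm, on four 36×36 mm corner legs (flush with the seat edges, standing on z = 0). A flat backrest 26 mm thick, 309 mm tall, spans the full seat width and rises from the seat top along its +y edge, rear face flush with the rear of the seat. Two armrests of 37×37 mm section run along each side from the seat's front edge to the front of the backrest, top faces 224 mm above the seat top and outer faces flush with the seat's x-edges; a 37×37 mm post under the front of each armrest stands on the seat at the front corner.

C is a simple wooden stool: a rectangular seat 270 mm (x) by 317 mm (y), 34 mm thick, top face at z = 421 mm, on four square legs, each 26×26 mm in cross-section. The legs rest on z = 0, each flush with a corner of the seat.

The chair is on top of the table. Four stools sit around the table at the −y, +y, −x, +x sides.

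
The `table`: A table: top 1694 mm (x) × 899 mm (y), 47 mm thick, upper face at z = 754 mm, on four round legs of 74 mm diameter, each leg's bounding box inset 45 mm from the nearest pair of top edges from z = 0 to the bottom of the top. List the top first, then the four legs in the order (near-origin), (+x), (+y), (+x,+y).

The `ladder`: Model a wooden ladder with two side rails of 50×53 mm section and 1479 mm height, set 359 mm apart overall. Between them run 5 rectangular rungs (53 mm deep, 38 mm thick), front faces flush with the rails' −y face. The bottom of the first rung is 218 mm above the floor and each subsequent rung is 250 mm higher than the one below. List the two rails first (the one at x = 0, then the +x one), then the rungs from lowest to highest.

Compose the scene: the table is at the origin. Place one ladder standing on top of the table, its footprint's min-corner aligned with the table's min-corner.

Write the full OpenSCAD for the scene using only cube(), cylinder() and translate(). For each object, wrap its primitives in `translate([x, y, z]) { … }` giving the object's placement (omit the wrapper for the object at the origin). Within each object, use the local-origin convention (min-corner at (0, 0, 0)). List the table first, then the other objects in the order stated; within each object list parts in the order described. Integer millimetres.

translate([0, 0, 707]) cube([1694, 899, 47]);
translate([82, 82, 0]) cylinder(h = 707, r = 37);
translate([1612, 82, 0]) cylinder(h = 707, r = 37);
translate([82, 817, 0]) cylinder(h = 707, r = 37);
translate([1612, 817, 0]) cylinder(h = 707, r = 37);
translate([0, 0, 754]) {
  cube([50, 53, 1479]);
  translate([309, 0, 0]) cube([50, 53, 1479]);
  translate([50, 0, 218]) cube([259, 53, 38]);
  translate([50, 0, 468]) cube([259, 53, 38]);
  translate([50, 0, 718]) cube([259, 53, 38]);
  translate([50, 0, 968]) cube([259, 53, 38]);
  translate([50, 0, 1218]) cube([259, 53, 38]);
}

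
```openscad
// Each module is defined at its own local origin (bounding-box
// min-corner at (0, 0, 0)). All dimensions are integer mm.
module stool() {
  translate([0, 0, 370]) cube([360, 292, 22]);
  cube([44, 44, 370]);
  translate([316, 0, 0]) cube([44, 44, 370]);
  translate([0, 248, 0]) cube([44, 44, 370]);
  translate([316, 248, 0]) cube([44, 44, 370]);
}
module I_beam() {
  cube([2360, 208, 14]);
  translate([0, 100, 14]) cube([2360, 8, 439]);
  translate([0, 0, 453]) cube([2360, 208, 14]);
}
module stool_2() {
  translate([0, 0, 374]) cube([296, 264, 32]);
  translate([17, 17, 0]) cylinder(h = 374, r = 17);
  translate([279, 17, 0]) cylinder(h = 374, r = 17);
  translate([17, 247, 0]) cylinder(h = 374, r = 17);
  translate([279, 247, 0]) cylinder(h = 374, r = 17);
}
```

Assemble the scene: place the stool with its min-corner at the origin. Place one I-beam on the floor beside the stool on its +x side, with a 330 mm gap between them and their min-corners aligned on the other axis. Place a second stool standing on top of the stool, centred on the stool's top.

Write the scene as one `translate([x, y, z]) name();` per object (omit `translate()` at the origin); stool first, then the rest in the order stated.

stool();
translate([690, 0, 0]) I_beam();
translate([32, 14, 392]) stool_2();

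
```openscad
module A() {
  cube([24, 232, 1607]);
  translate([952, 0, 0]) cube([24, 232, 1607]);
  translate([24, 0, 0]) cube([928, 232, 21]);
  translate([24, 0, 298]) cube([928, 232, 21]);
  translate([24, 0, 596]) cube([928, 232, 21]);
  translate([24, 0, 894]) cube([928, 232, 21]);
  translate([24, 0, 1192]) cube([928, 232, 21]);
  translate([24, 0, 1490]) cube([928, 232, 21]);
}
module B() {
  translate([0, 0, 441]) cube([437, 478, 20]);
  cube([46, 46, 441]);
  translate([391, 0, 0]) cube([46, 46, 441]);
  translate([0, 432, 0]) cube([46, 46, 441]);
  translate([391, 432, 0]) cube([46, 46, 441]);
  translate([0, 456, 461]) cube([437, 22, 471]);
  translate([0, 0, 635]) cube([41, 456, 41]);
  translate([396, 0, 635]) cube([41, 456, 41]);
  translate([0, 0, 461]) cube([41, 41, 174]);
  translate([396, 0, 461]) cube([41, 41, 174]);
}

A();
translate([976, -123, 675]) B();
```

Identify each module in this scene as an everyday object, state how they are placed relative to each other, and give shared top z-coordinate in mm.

Both tops at z = 1607 mm.

A is a bookshelf. B is a chair. The chair is beside the bookshelf with their tops flush at z = 1607. The shared top z-coordinate is 1607 mm.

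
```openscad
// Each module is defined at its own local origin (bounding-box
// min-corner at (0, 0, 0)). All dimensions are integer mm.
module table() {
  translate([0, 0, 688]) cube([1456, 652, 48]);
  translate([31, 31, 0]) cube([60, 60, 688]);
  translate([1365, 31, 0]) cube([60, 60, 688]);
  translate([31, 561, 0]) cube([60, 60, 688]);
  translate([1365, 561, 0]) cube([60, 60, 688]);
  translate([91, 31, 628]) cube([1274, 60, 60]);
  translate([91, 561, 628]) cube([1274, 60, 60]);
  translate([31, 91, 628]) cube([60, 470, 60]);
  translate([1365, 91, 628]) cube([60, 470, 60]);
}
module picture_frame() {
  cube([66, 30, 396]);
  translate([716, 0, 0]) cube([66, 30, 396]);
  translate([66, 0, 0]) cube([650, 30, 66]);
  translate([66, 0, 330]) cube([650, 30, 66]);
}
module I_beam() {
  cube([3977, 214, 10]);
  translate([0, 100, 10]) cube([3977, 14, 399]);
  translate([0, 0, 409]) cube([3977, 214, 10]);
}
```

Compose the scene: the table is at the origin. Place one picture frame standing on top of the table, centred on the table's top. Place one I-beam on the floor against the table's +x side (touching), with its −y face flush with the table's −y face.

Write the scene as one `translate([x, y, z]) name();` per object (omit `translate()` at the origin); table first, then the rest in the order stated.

table();
translate([337, 311, 736]) picture_frame();
translate([1456, 0, 0]) I_beam();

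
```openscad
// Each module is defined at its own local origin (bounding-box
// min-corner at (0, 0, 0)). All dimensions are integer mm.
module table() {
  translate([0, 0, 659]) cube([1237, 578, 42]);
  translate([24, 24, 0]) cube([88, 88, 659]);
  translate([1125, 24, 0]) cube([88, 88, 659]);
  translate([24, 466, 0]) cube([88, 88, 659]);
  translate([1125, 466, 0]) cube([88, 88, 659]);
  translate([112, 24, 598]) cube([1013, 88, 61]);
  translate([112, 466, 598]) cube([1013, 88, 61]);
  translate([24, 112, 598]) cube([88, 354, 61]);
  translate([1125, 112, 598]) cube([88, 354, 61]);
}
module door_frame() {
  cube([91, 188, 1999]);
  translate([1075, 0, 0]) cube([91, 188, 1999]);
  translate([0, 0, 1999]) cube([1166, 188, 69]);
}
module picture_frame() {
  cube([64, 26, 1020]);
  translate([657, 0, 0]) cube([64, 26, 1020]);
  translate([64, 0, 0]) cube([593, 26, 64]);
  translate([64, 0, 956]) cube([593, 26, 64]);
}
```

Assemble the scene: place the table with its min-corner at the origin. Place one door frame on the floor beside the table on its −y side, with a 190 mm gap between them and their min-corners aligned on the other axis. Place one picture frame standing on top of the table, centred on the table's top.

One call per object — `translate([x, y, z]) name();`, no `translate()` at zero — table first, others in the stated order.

table();
translate([0, -378, 0]) door_frame();
translate([258, 276, 701]) picture_frame();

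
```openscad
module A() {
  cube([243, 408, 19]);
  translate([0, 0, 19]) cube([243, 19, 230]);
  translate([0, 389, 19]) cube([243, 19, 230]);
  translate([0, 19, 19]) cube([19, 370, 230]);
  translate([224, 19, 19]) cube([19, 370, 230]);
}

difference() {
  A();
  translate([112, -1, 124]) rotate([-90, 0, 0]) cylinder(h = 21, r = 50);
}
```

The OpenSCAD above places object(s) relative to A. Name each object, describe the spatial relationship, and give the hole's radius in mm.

A is an open box. The open box has a circular hole through its front wall. The hole's radius is 50 mm.

The subtracted cylinder has r = 50 mm.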